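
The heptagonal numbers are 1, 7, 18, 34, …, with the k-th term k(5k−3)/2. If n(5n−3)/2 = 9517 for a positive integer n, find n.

62

Set n(5n−3)/2 = 9517, giving 5n² − 3n − 19034 = 0.
So n = (3 + 617) / 10 = 620/10 = 62.
Check: 62·(5·62 − 3)/2 = 9517. ✓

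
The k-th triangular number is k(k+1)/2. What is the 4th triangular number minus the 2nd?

7

4·5/2 = 10 and 2·3/2 = 3.
Difference: 10 − 3 = 7.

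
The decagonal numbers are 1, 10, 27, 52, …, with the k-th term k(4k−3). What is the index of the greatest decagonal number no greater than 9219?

48

Solve n(4n−3) ≤ 9219 for integer n.
n = 48 gives 9072 ≤ 9219, while n = 49 gives 9457 > 9219; so the answer is index 48.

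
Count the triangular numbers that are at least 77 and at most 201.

8

The n-th triangular number is n(n+1)/2.
Smallest index with value ≥ 77: n = 12 (giving 78).
Largest index with value ≤ 201: n = 19 (giving 190).
Indices 12 through 19: 8 terms.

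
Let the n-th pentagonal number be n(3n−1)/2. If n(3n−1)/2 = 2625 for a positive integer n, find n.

Set n(3n−1)/2 = 2625, giving 3n² − n − 5250 = 0.
So n = (1 + 251) / 6 = 252/6 = 42.

42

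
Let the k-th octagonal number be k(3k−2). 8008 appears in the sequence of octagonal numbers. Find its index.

52

Set n(3n−2) = 8008, giving 3n² − 2n − 8008 = 0.
The discriminant is 4 + 12·8008 = 96100, and √96100 = 310.
So n = (2 + 310) / 6 = 312/6 = 52.
Check: 52·(3·52 − 2) = 8008. ✓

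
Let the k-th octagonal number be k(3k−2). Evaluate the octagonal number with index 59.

The 59th octagonal number is n(3n−2) with n = 59.
59·(3·59 − 2) = 59·175 = 10325.

10325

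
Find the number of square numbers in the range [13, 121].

The n-th square number is n².
Smallest index with value ≥ 13: n = 4 (giving 16).
Largest index with value ≤ 121: n = 11 (giving 121).
Indices 4 through 11: 8 terms.

8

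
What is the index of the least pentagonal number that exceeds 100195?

259

Solve n(3n−1)/2 > 100195 for integer n.
The largest n with value ≤ 100195 is 258 (since 99717 ≤ 100195 < 100492), so the first above is n = 259, value 100492.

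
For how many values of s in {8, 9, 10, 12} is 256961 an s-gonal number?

s = 8: P(8, 293) = 256961. ✓
s = 9: P(9, 271) = 256366 and P(9, 272) = 258264; 256961 is not s-gonal.
s = 10: P(10, 253) = 255277 and P(10, 254) = 257302; 256961 is not s-gonal.
s = 12: P(12, 227) = 256737 and P(12, 228) = 259008; 256961 is not s-gonal.
Hits: s ∈ {8} → 1.

1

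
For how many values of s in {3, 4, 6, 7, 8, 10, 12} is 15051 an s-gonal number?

2

s = 3: P(3, 173) = 15051. ✓
s = 4: P(4, 122) = 14884 and P(4, 123) = 15129; 15051 is not s-gonal.
s = 6: P(6, 87) = 15051. ✓
s = 7: P(7, 77) = 14707 and P(7, 78) = 15093; 15051 is not s-gonal.
s = 8: P(8, 71) = 14981 and P(8, 72) = 15408; 15051 is not s-gonal.
s = 10: P(10, 61) = 14701 and P(10, 62) = 15190; 15051 is not s-gonal.
s = 12: P(12, 55) = 14905 and P(12, 56) = 15456; 15051 is not s-gonal.
Hits: s ∈ {3, 6} → 2.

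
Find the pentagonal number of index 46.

3151

The 46th pentagonal number is n(3n−1)/2 with n = 46.
46·(3·46 − 1)/2 = 46·137/2 = 3151.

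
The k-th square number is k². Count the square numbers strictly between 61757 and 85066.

The n-th square number is n².
Smallest index with value > 61757: n = 249 (giving 62001).
Largest index with value < 85066: n = 291 (giving 84681).
Indices 249 through 291: 43 terms.

43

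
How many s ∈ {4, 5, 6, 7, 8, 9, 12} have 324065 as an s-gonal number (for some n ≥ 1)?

s = 4: P(4, 569) = 323761 and P(4, 570) = 324900; 324065 is not s-gonal.
s = 5: P(5, 464) = 322712 and P(5, 465) = 324105; 324065 is not s-gonal.
s = 6: P(6, 402) = 322806 and P(6, 403) = 324415; 324065 is not s-gonal.
s = 7: P(7, 360) = 323460 and P(7, 361) = 325261; 324065 is not s-gonal.
s = 8: P(8, 329) = 324065. ✓
s = 9: P(9, 304) = 322696 and P(9, 305) = 324825; 324065 is not s-gonal.
s = 12: P(12, 254) = 321564 and P(12, 255) = 324105; 324065 is not s-gonal.
Hits: s ∈ {8} → 1.

1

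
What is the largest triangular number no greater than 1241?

1225

Solve n(n+1)/2 ≤ 1241 for integer n.
n = 49 gives 1225 ≤ 1241, while n = 50 gives 1275 > 1241; so the answer is 1225.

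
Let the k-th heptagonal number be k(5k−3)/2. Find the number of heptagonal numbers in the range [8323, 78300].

120

The n-th heptagonal number is n(5n−3)/2.
Smallest index with value ≥ 8323: n = 58 (giving 8323).
Largest index with value ≤ 78300: n = 177 (giving 78057).
Indices 58 through 177: 120 terms.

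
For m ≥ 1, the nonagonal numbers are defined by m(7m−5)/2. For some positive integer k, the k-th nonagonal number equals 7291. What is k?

46

Set n(7n−5)/2 = 7291, giving 7n² − 5n − 14582 = 0.
The discriminant is 25 + 56·7291 = 408321, and √408321 = 639.
So n = (5 + 639) / 14 = 644/14 = 46.
Check: 46·(7·46 − 5)/2 = 7291. ✓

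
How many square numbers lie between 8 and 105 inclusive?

The n-th square number is n².
Smallest index with value ≥ 8: n = 3 (giving 9).
Largest index with value ≤ 105: n = 10 (giving 100).
Indices 3 through 10: 8 terms.

8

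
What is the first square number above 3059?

Solve n² > 3059 for integer n.
The largest n with value ≤ 3059 is 55 (since 3025 ≤ 3059 < 3136), so the first above is n = 56, value 3136.

3136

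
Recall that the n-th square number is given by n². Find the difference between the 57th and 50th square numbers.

57² = 3249 and 50² = 2500.
Difference: 3249 − 2500 = 749.

749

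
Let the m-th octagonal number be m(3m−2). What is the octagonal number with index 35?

The 35th octagonal number is n(3n−2) with n = 35.
35·(3·35 − 2) = 35·103 = 3605.

3605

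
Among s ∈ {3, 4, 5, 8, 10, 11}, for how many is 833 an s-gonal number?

s = 3: P(3, 40) = 820 and P(3, 41) = 861; 833 is not s-gonal.
s = 4: P(4, 28) = 784 and P(4, 29) = 841; 833 is not s-gonal.
s = 5: P(5, 23) = 782 and P(5, 24) = 852; 833 is not s-gonal.
s = 8: P(8, 17) = 833. ✓
s = 10: P(10, 14) = 742 and P(10, 15) = 855; 833 is not s-gonal.
s = 11: P(11, 14) = 833. ✓
Hits: s ∈ {8, 11} → 2.

2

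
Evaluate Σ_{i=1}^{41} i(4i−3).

92701

Σ i(4i−3) = 4Σi² − 3Σi over i = 1..41.
Σi = 861 and Σi² = 23821.
4·23821 − 3·861 = 92701.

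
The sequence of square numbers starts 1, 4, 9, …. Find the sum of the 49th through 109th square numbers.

399611

Σ_{i=49}^{109} i² = 437635 − 38024 = 399611.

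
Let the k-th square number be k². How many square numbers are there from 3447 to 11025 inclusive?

47

The n-th square number is n².
Smallest index with value ≥ 3447: n = 59 (giving 3481).
Largest index with value ≤ 11025: n = 105 (giving 11025).
Indices 59 through 105: 47 terms.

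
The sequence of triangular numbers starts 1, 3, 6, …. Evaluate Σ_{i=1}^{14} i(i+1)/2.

Σ i(i+1)/2 = (Σi² + Σi) / 2 over i = 1..14.
Σi = 105 and Σi² = 1015.
(1·1015 + 1·105) / 2 = 1120/2 = 560.

560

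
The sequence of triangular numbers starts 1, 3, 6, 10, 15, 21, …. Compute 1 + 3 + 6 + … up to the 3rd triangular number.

Σ i(i+1)/2 = (Σi² + Σi) / 2 over i = 1..3.
Σi = 6 and Σi² = 14.
(1·14 + 1·6) / 2 = 20/2 = 10.

10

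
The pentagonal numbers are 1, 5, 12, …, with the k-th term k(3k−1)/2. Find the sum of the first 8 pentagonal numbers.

Σ i(3i−1)/2 = (3Σi² − Σi) / 2 over i = 1..8.
Σi = 36 and Σi² = 204.
(3·204 − 1·36) / 2 = 576/2 = 288.

288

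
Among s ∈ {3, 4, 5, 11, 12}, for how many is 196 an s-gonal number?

2

s = 3: P(3, 19) = 190 and P(3, 20) = 210; 196 is not s-gonal.
s = 4: P(4, 14) = 196. ✓
s = 5: P(5, 11) = 176 and P(5, 12) = 210; 196 is not s-gonal.
s = 11: P(11, 7) = 196. ✓
s = 12: P(12, 6) = 156 and P(12, 7) = 217; 196 is not s-gonal.
Hits: s ∈ {4, 11} → 2.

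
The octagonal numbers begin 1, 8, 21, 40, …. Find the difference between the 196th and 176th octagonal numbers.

22280

196·(3·196 − 2) = 114856 and 176·(3·176 − 2) = 92576.
Difference: 114856 − 92576 = 22280.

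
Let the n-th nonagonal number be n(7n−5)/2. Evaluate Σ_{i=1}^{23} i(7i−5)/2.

14444

Σ i(7i−5)/2 = (7Σi² − 5Σi) / 2 over i = 1..23.
Σi = 276 and Σi² = 4324.
(7·4324 − 5·276) / 2 = 28888/2 = 14444.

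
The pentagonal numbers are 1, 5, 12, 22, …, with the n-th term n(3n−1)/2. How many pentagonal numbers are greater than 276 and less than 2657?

29

The n-th pentagonal number is n(3n−1)/2.
Smallest index with value > 276: n = 14 (giving 287).
Largest index with value < 2657: n = 42 (giving 2625).
Indices 14 through 42: 29 terms.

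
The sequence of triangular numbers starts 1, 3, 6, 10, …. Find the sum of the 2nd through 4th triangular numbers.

19

Σ i(i+1)/2 = (Σi² + Σi) / 2 over i = 2..4.
Σi = 10 − 1 = 9 and Σi² = 30 − 1 = 29.
(1·29 + 1·9) / 2 = 38/2 = 19.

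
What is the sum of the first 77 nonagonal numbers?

535535

Σ i(7i−5)/2 = (7Σi² − 5Σi) / 2 over i = 1..77.
Σi = 3003 and Σi² = 155155.
(7·155155 − 5·3003) / 2 = 1071070/2 = 535535.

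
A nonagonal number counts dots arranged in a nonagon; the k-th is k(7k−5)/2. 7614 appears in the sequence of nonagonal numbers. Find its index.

47

Set n(7n−5)/2 = 7614, giving 7n² − 5n − 15228 = 0.
The discriminant is 25 + 56·7614 = 426409, and √426409 = 653.
So n = (5 + 653) / 14 = 658/14 = 47.
Check: 47·(7·47 − 5)/2 = 7614. ✓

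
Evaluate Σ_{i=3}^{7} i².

Σ_{i=3}^{7} i² = 140 − 5 = 135.

135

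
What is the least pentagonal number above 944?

Solve n(3n−1)/2 > 944 for integer n.
The largest n with value ≤ 944 is 25 (since 925 ≤ 944 < 1001), so the first above is n = 26, value 1001.

1001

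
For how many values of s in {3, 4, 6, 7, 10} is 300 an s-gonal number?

1

s = 3: P(3, 24) = 300. ✓
s = 4: P(4, 17) = 289 and P(4, 18) = 324; 300 is not s-gonal.
s = 6: P(6, 12) = 276 and P(6, 13) = 325; 300 is not s-gonal.
s = 7: P(7, 11) = 286 and P(7, 12) = 342; 300 is not s-gonal.
s = 10: P(10, 9) = 297 and P(10, 10) = 370; 300 is not s-gonal.
Hits: s ∈ {3} → 1.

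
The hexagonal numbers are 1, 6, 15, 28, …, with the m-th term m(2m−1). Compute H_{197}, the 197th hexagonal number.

The 197th hexagonal number is n(2n−1) with n = 197.
197·(2·197 − 1) = 197·393 = 77421.

77421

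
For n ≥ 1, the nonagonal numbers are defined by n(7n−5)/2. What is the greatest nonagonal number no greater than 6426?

Solve n(7n−5)/2 ≤ 6426 for integer n.
n = 43 gives 6364 ≤ 6426, while n = 44 gives 6666 > 6426; so the answer is 6364.

6364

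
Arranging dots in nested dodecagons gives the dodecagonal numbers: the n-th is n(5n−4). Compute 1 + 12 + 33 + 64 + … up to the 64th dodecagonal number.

438880

Σ i(5i−4) = 5Σi² − 4Σi over i = 1..64.
Σi = 2080 and Σi² = 89440.
5·89440 − 4·2080 = 438880.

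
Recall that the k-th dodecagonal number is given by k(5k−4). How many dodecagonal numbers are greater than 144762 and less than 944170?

264

The n-th dodecagonal number is n(5n−4).
Smallest index with value > 144762: n = 171 (giving 145521).
Largest index with value < 944170: n = 434 (giving 940044).
Indices 171 through 434: 264 terms.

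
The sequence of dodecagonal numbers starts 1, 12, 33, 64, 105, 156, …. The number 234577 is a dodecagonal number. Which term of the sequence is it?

217

Set n(5n−4) = 234577, giving 5n² − 4n − 234577 = 0.
The discriminant is 16 + 20·234577 = 4691556, and √4691556 = 2166.
So n = (4 + 2166) / 10 = 2170/10 = 217.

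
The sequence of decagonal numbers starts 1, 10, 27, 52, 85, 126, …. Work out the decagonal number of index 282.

317250

The 282nd decagonal number is n(4n−3) with n = 282.
282·(4·282 − 3) = 282·1125 = 317250.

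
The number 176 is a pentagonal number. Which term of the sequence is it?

11

Set n(3n−1)/2 = 176, giving 3n² − n − 352 = 0.
So n = (1 + 65) / 6 = 66/6 = 11.
Check: 11·(3·11 − 1)/2 = 176. ✓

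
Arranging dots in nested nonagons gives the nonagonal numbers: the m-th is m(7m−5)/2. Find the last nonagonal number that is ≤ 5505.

Solve n(7n−5)/2 ≤ 5505 for integer n.
n = 40 gives 5500 ≤ 5505, while n = 41 gives 5781 > 5505; so the answer is 5500.

5500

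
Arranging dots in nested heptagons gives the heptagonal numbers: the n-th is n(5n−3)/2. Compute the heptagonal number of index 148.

148·(5·148 − 3)/2 = 148·737/2 = 54538.

54538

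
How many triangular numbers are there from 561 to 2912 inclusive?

43

The n-th triangular number is n(n+1)/2.
Smallest index with value ≥ 561: n = 33 (giving 561).
Largest index with value ≤ 2912: n = 75 (giving 2850).
Indices 33 through 75: 43 terms.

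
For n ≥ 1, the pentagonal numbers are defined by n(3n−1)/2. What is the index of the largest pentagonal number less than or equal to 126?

9

Solve n(3n−1)/2 ≤ 126 for integer n.
n = 9 gives 117 ≤ 126, while n = 10 gives 145 > 126; so the answer is index 9.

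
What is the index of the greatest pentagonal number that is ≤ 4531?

55

Solve n(3n−1)/2 ≤ 4531 for integer n.
n = 55 gives 4510 ≤ 4531, while n = 56 gives 4676 > 4531; so the answer is index 55.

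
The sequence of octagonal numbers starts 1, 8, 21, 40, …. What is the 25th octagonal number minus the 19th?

25·(3·25 − 2) = 1825 and 19·(3·19 − 2) = 1045.
Difference: 1825 − 1045 = 780.

780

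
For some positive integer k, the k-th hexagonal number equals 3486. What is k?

Set n(2n−1) = 3486, giving 2n² − n − 3486 = 0.
The discriminant is 1 + 8·3486 = 27889, and √27889 = 167.
So n = (1 + 167) / 4 = 168/4 = 42.

42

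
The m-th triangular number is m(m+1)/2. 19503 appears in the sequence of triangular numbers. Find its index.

Set n(n+1)/2 = 19503, giving n² + n − 39006 = 0.
The discriminant is 1 + 8·19503 = 156025, and √156025 = 395.
So n = (-1 + 395) / 2 = 394/2 = 197.

197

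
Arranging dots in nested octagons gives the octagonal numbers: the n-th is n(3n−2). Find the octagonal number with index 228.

The 228th octagonal number is n(3n−2) with n = 228.
228·(3·228 − 2) = 228·682 = 155496.

155496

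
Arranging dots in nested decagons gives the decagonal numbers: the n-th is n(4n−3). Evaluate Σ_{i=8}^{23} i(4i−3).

15992

Σ i(4i−3) = 4Σi² − 3Σi over i = 8..23.
Σi = 276 − 28 = 248 and Σi² = 4324 − 140 = 4184.
4·4184 − 3·248 = 15992.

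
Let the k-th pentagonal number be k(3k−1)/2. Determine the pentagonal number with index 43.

2752

The 43rd pentagonal number is n(3n−1)/2 with n = 43.
43·(3·43 − 1)/2 = 43·128/2 = 43·64 = 2752.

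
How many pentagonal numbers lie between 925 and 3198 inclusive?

The n-th pentagonal number is n(3n−1)/2.
Smallest index with value ≥ 925: n = 25 (giving 925).
Largest index with value ≤ 3198: n = 46 (giving 3151).
Indices 25 through 46: 22 terms.

22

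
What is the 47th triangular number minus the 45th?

93

47·48/2 = 1128 and 45·46/2 = 1035.
Difference: 1128 − 1035 = 93.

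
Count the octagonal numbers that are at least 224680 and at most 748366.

226

The n-th octagonal number is n(3n−2).
Smallest index with value ≥ 224680: n = 274 (giving 224680).
Largest index with value ≤ 748366: n = 499 (giving 746005).
Indices 274 through 499: 226 terms.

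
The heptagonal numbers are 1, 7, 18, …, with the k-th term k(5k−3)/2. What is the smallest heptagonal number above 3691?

3744

Solve n(5n−3)/2 > 3691 for integer n.
The largest n with value ≤ 3691 is 38 (since 3553 ≤ 3691 < 3744), so the first above is n = 39, value 3744.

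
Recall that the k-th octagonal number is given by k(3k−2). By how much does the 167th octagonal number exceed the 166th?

997

Consecutive octagonal numbers differ by 6n − 5: here 6·167 − 5 = 997.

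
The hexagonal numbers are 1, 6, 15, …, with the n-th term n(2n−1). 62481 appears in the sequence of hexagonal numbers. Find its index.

177

Set n(2n−1) = 62481, giving 2n² − n − 62481 = 0.
The discriminant is 1 + 8·62481 = 499849, and √499849 = 707.
So n = (1 + 707) / 4 = 708/4 = 177.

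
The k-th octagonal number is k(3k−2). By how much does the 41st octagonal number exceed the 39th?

476

41·(3·41 − 2) = 4961 and 39·(3·39 − 2) = 4485.
Difference: 4961 − 4485 = 476.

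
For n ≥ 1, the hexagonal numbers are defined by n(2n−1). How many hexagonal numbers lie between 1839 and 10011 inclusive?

41

The n-th hexagonal number is n(2n−1).
Smallest index with value ≥ 1839: n = 31 (giving 1891).
Largest index with value ≤ 10011: n = 71 (giving 10011).
Indices 31 through 71: 41 terms.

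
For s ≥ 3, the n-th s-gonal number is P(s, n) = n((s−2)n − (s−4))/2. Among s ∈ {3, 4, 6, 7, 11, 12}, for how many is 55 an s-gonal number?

s = 3: P(3, 10) = 55. ✓
s = 4: P(4, 7) = 49 and P(4, 8) = 64; 55 is not s-gonal.
s = 6: P(6, 5) = 45 and P(6, 6) = 66; 55 is not s-gonal.
s = 7: P(7, 5) = 55. ✓
s = 11: P(11, 3) = 30 and P(11, 4) = 58; 55 is not s-gonal.
s = 12: P(12, 3) = 33 and P(12, 4) = 64; 55 is not s-gonal.
Hits: s ∈ {3, 7} → 2.

2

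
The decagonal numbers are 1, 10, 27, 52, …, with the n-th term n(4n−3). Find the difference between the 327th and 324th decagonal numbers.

327·(4·327 − 3) = 426735 and 324·(4·324 − 3) = 418932.
Difference: 426735 − 418932 = 7803.

7803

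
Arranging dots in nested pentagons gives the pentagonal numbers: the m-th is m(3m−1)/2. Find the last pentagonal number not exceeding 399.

Solve n(3n−1)/2 ≤ 399 for integer n.
n = 16 gives 376 ≤ 399, while n = 17 gives 425 > 399; so the answer is 376.

376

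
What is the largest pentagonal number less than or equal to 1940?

1926

Solve n(3n−1)/2 ≤ 1940 for integer n.
n = 36 gives 1926 ≤ 1940, while n = 37 gives 2035 > 1940; so the answer is 1926.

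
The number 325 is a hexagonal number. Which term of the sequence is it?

13

Set n(2n−1) = 325, giving 2n² − n − 325 = 0.
The discriminant is 1 + 8·325 = 2601, and √2601 = 51.
So n = (1 + 51) / 4 = 52/4 = 13.
Check: 13·(2·13 − 1) = 325. ✓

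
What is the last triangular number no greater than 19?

Solve n(n+1)/2 ≤ 19 for integer n.
n = 5 gives 15 ≤ 19, while n = 6 gives 21 > 19; so the answer is 15.

15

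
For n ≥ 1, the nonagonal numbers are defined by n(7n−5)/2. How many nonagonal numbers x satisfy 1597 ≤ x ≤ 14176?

43

The n-th nonagonal number is n(7n−5)/2.
Smallest index with value ≥ 1597: n = 22 (giving 1639).
Largest index with value ≤ 14176: n = 64 (giving 14176).
Indices 22 through 64: 43 terms.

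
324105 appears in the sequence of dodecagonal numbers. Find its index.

255

Set n(5n−4) = 324105, giving 5n² − 4n − 324105 = 0.
The discriminant is 16 + 20·324105 = 6482116, and √6482116 = 2546.
So n = (4 + 2546) / 10 = 2550/10 = 255.
Check: 255·(5·255 − 4) = 324105. ✓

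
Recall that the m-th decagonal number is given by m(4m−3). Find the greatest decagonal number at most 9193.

9072

Solve n(4n−3) ≤ 9193 for integer n.
n = 48 gives 9072 ≤ 9193, while n = 49 gives 9457 > 9193; so the answer is 9072.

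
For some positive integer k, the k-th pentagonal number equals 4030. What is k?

Set n(3n−1)/2 = 4030, giving 3n² − n − 8060 = 0.
So n = (1 + 311) / 6 = 312/6 = 52.
Check: 52·(3·52 − 1)/2 = 4030. ✓

52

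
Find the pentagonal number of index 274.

112477

274·(3·274 − 1)/2 = 274·821/2 = 112477.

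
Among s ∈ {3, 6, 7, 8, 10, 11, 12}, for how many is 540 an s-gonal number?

s = 3: P(3, 32) = 528 and P(3, 33) = 561; 540 is not s-gonal.
s = 6: P(6, 16) = 496 and P(6, 17) = 561; 540 is not s-gonal.
s = 7: P(7, 15) = 540. ✓
s = 8: P(8, 13) = 481 and P(8, 14) = 560; 540 is not s-gonal.
s = 10: P(10, 12) = 540. ✓
s = 11: P(11, 11) = 506 and P(11, 12) = 606; 540 is not s-gonal.
s = 12: P(12, 10) = 460 and P(12, 11) = 561; 540 is not s-gonal.
Hits: s ∈ {7, 10} → 2.

2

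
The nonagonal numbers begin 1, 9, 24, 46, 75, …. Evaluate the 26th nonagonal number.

The 26th nonagonal number is n(7n−5)/2 with n = 26.
26·(7·26 − 5)/2 = 26·177/2 = 2301.

2301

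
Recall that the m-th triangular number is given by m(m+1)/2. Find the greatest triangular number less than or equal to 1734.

Solve n(n+1)/2 ≤ 1734 for integer n.
n = 58 gives 1711 ≤ 1734, while n = 59 gives 1770 > 1734; so the answer is 1711.

1711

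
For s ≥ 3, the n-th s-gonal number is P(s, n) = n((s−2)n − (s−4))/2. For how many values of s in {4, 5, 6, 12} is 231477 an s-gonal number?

1

s = 4: P(4, 481) = 231361 and P(4, 482) = 232324; 231477 is not s-gonal.
s = 5: P(5, 393) = 231477. ✓
s = 6: P(6, 340) = 230860 and P(6, 341) = 232221; 231477 is not s-gonal.
s = 12: P(12, 215) = 230265 and P(12, 216) = 232416; 231477 is not s-gonal.
Hits: s ∈ {5} → 1.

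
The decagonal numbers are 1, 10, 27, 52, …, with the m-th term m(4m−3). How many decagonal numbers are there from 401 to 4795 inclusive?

The n-th decagonal number is n(4n−3).
Smallest index with value ≥ 401: n = 11 (giving 451).
Largest index with value ≤ 4795: n = 35 (giving 4795).
Indices 11 through 35: 25 terms.

25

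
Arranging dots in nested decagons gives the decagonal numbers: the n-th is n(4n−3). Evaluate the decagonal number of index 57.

12825

57·(4·57 − 3) = 57·225 = 12825.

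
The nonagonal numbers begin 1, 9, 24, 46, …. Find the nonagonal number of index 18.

1089

The 18th nonagonal number is n(7n−5)/2 with n = 18.
18·(7·18 − 5)/2 = 18·121/2 = 1089.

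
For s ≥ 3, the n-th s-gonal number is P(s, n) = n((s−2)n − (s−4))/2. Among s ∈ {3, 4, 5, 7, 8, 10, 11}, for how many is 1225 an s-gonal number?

s = 3: P(3, 49) = 1225. ✓
s = 4: P(4, 35) = 1225. ✓
s = 5: P(5, 28) = 1162 and P(5, 29) = 1247; 1225 is not s-gonal.
s = 7: P(7, 22) = 1177 and P(7, 23) = 1288; 1225 is not s-gonal.
s = 8: P(8, 20) = 1160 and P(8, 21) = 1281; 1225 is not s-gonal.
s = 10: P(10, 17) = 1105 and P(10, 18) = 1242; 1225 is not s-gonal.
s = 11: P(11, 16) = 1096 and P(11, 17) = 1241; 1225 is not s-gonal.
Hits: s ∈ {3, 4} → 2.

2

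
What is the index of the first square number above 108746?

330

Solve n² > 108746 for integer n.
The largest n with value ≤ 108746 is 329 (since 108241 ≤ 108746 < 108900), so the first above is n = 330, value 108900.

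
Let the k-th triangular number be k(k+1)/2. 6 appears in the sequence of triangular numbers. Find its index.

Set n(n+1)/2 = 6, giving n² + n − 12 = 0.
So n = (-1 + 7) / 2 = 6/2 = 3.
Check: 3·4/2 = 6. ✓

3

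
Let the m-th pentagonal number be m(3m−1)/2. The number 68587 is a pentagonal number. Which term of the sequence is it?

Set n(3n−1)/2 = 68587, giving 3n² − n − 137174 = 0.
The discriminant is 1 + 24·68587 = 1646089, and √1646089 = 1283.
So n = (1 + 1283) / 6 = 1284/6 = 214.

214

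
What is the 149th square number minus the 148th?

n² − (n−1)² = 2n − 1, so 149² − 148² = 2·149 − 1 = 297.

297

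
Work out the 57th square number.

The 57th square number is n² with n = 57.
57² = 3249.

3249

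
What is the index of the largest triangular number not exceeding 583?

33

Solve n(n+1)/2 ≤ 583 for integer n.
n = 33 gives 561 ≤ 583, while n = 34 gives 595 > 583; so the answer is index 33.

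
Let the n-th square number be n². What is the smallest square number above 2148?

Solve n² > 2148 for integer n.
The largest n with value ≤ 2148 is 46 (since 2116 ≤ 2148 < 2209), so the first above is n = 47, value 2209.

2209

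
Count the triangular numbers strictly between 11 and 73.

7

The n-th triangular number is n(n+1)/2.
Smallest index with value > 11: n = 5 (giving 15).
Largest index with value < 73: n = 11 (giving 66).
Indices 5 through 11: 7 terms.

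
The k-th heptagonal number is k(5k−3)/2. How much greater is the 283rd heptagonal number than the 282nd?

1411

Consecutive heptagonal numbers differ by 5n − 4: here 5·283 − 4 = 1411.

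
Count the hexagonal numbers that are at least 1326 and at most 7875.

38

The n-th hexagonal number is n(2n−1).
Smallest index with value ≥ 1326: n = 26 (giving 1326).
Largest index with value ≤ 7875: n = 63 (giving 7875).
Indices 26 through 63: 38 terms.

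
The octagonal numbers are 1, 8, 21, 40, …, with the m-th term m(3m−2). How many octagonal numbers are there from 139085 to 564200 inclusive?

The n-th octagonal number is n(3n−2).
Smallest index with value ≥ 139085: n = 216 (giving 139536).
Largest index with value ≤ 564200: n = 434 (giving 564200).
Indices 216 through 434: 219 terms.

219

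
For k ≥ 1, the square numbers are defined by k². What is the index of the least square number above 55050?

Solve n² > 55050 for integer n.
The largest n with value ≤ 55050 is 234 (since 54756 ≤ 55050 < 55225), so the first above is n = 235, value 55225.

235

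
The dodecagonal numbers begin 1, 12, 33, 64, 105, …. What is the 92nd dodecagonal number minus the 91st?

Consecutive dodecagonal numbers differ by 10n − 9: here 10·92 − 9 = 911.

911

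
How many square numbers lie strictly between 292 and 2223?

30

The n-th square number is n².
Smallest index with value > 292: n = 18 (giving 324).
Largest index with value < 2223: n = 47 (giving 2209).
Indices 18 through 47: 30 terms.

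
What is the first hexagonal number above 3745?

3828

Solve n(2n−1) > 3745 for integer n.
The largest n with value ≤ 3745 is 43 (since 3655 ≤ 3745 < 3828), so the first above is n = 44, value 3828.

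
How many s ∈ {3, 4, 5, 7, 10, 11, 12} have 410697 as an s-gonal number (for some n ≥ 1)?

1

s = 3: P(3, 905) = 409965 and P(3, 906) = 410871; 410697 is not s-gonal.
s = 4: P(4, 640) = 409600 and P(4, 641) = 410881; 410697 is not s-gonal.
s = 5: P(5, 523) = 410032 and P(5, 524) = 411602; 410697 is not s-gonal.
s = 7: P(7, 405) = 409455 and P(7, 406) = 411481; 410697 is not s-gonal.
s = 10: P(10, 320) = 408640 and P(10, 321) = 411201; 410697 is not s-gonal.
s = 11: P(11, 302) = 409361 and P(11, 303) = 412080; 410697 is not s-gonal.
s = 12: P(12, 287) = 410697. ✓
Hits: s ∈ {12} → 1.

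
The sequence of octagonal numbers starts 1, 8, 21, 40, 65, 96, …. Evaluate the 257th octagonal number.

The 257th octagonal number is n(3n−2) with n = 257.
257·(3·257 − 2) = 257·769 = 197633.

197633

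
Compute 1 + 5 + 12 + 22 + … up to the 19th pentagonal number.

Σ i(3i−1)/2 = (3Σi² − Σi) / 2 over i = 1..19.
Σi = 190 and Σi² = 2470.
(3·2470 − 1·190) / 2 = 7220/2 = 3610.

3610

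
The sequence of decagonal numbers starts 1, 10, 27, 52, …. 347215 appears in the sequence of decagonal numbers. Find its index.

295

Set n(4n−3) = 347215, giving 4n² − 3n − 347215 = 0.
The discriminant is 9 + 16·347215 = 5555449, and √5555449 = 2357.
So n = (3 + 2357) / 8 = 2360/8 = 295.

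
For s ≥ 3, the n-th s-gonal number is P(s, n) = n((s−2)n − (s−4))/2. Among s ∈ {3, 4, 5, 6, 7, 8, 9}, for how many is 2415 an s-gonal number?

s = 3: P(3, 69) = 2415. ✓
s = 4: P(4, 49) = 2401 and P(4, 50) = 2500; 2415 is not s-gonal.
s = 5: P(5, 40) = 2380 and P(5, 41) = 2501; 2415 is not s-gonal.
s = 6: P(6, 35) = 2415. ✓
s = 7: P(7, 31) = 2356 and P(7, 32) = 2512; 2415 is not s-gonal.
s = 8: P(8, 28) = 2296 and P(8, 29) = 2465; 2415 is not s-gonal.
s = 9: P(9, 26) = 2301 and P(9, 27) = 2484; 2415 is not s-gonal.
Hits: s ∈ {3, 6} → 2.

2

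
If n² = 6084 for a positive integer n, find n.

We need n² = 6084, so n = √6084 = 78.

78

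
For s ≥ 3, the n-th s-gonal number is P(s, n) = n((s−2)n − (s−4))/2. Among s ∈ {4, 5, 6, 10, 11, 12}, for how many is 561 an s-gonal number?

s = 4: P(4, 23) = 529 and P(4, 24) = 576; 561 is not s-gonal.
s = 5: P(5, 19) = 532 and P(5, 20) = 590; 561 is not s-gonal.
s = 6: P(6, 17) = 561. ✓
s = 10: P(10, 12) = 540 and P(10, 13) = 637; 561 is not s-gonal.
s = 11: P(11, 11) = 506 and P(11, 12) = 606; 561 is not s-gonal.
s = 12: P(12, 11) = 561. ✓
Hits: s ∈ {6, 12} → 2.

2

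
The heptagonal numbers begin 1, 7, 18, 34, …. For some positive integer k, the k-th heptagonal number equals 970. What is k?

Set n(5n−3)/2 = 970, giving 5n² − 3n − 1940 = 0.
So n = (3 + 197) / 10 = 200/10 = 20.

20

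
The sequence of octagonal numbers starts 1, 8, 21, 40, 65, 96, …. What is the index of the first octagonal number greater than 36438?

111

Solve n(3n−2) > 36438 for integer n.
The largest n with value ≤ 36438 is 110 (since 36080 ≤ 36438 < 36741), so the first above is n = 111, value 36741.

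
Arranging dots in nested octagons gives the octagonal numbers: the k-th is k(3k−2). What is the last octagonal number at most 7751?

7701

Solve n(3n−2) ≤ 7751 for integer n.
n = 51 gives 7701 ≤ 7751, while n = 52 gives 8008 > 7751; so the answer is 7701.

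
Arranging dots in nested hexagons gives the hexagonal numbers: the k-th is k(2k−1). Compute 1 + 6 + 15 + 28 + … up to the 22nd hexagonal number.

Σ i(2i−1) = 2Σi² − Σi over i = 1..22.
Σi = 253 and Σi² = 3795.
2·3795 − 1·253 = 7337.

7337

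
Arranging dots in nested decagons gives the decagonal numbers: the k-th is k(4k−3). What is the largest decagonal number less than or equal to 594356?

Solve n(4n−3) ≤ 594356 for integer n.
n = 385 gives 591745 ≤ 594356, while n = 386 gives 594826 > 594356; so the answer is 591745.

591745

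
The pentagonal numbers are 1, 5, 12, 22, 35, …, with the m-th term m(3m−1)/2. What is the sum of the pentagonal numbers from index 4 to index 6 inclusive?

Σ i(3i−1)/2 = (3Σi² − Σi) / 2 over i = 4..6.
Σi = 21 − 6 = 15 and Σi² = 91 − 14 = 77.
(3·77 − 1·15) / 2 = 216/2 = 108.

108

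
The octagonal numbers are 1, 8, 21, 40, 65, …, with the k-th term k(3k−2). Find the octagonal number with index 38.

4256

The 38th octagonal number is n(3n−2) with n = 38.
38·(3·38 − 2) = 38·112 = 4256.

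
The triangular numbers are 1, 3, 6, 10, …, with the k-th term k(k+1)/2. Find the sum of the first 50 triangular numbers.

Σ i(i+1)/2 = (Σi² + Σi) / 2 over i = 1..50.
Σi = 1275 and Σi² = 42925.
(1·42925 + 1·1275) / 2 = 44200/2 = 22100.

22100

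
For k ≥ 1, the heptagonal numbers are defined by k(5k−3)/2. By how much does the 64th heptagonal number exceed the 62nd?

64·(5·64 − 3)/2 = 10144 and 62·(5·62 − 3)/2 = 9517.
Difference: 10144 − 9517 = 627.

627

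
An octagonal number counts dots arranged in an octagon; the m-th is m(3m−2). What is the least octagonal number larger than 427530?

427896

Solve n(3n−2) > 427530 for integer n.
The largest n with value ≤ 427530 is 377 (since 425633 ≤ 427530 < 427896), so the first above is n = 378, value 427896.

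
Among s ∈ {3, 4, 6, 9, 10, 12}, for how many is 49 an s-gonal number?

s = 3: P(3, 9) = 45 and P(3, 10) = 55; 49 is not s-gonal.
s = 4: P(4, 7) = 49. ✓
s = 6: P(6, 5) = 45 and P(6, 6) = 66; 49 is not s-gonal.
s = 9: P(9, 4) = 46 and P(9, 5) = 75; 49 is not s-gonal.
s = 10: P(10, 3) = 27 and P(10, 4) = 52; 49 is not s-gonal.
s = 12: P(12, 3) = 33 and P(12, 4) = 64; 49 is not s-gonal.
Hits: s ∈ {4} → 1.

1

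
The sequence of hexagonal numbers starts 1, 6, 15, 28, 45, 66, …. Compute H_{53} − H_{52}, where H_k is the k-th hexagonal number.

209

Consecutive hexagonal numbers differ by 4n − 3: here 4·53 − 3 = 209.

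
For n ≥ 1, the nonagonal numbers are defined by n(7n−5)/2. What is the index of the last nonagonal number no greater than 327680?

306

Solve n(7n−5)/2 ≤ 327680 for integer n.
n = 306 gives 326961 ≤ 327680, while n = 307 gives 329104 > 327680; so the answer is index 306.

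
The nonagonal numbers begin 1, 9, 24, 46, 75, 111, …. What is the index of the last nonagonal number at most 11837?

58

Solve n(7n−5)/2 ≤ 11837 for integer n.
n = 58 gives 11629 ≤ 11837, while n = 59 gives 12036 > 11837; so the answer is index 58.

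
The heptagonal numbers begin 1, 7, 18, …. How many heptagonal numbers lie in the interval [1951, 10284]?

The n-th heptagonal number is n(5n−3)/2.
Smallest index with value ≥ 1951: n = 29 (giving 2059).
Largest index with value ≤ 10284: n = 64 (giving 10144).
Indices 29 through 64: 36 terms.

36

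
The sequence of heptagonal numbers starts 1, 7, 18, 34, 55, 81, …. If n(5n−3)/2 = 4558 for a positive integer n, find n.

43

Set n(5n−3)/2 = 4558, giving 5n² − 3n − 9116 = 0.
The discriminant is 9 + 40·4558 = 182329, and √182329 = 427.
So n = (3 + 427) / 10 = 430/10 = 43.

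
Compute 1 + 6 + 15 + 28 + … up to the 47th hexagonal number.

Σ i(2i−1) = 2Σi² − Σi over i = 1..47.
Σi = 1128 and Σi² = 35720.
2·35720 − 1·1128 = 70312.

70312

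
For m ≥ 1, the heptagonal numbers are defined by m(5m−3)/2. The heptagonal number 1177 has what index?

22

Set n(5n−3)/2 = 1177, giving 5n² − 3n − 2354 = 0.
So n = (3 + 217) / 10 = 220/10 = 22.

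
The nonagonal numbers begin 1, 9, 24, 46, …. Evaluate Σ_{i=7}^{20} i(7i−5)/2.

9254

Σ i(7i−5)/2 = (7Σi² − 5Σi) / 2 over i = 7..20.
Σi = 210 − 21 = 189 and Σi² = 2870 − 91 = 2779.
(7·2779 − 5·189) / 2 = 18508/2 = 9254.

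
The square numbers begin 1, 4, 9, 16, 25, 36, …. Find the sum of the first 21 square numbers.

3311

Σ_{i=1}^{21} i² = 21·22·43/6 = 3311.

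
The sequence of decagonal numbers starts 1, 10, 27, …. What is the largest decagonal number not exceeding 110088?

109726

Solve n(4n−3) ≤ 110088 for integer n.
n = 166 gives 109726 ≤ 110088, while n = 167 gives 111055 > 110088; so the answer is 109726.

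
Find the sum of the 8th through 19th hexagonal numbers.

4498

Σ i(2i−1) = 2Σi² − Σi over i = 8..19.
Σi = 190 − 28 = 162 and Σi² = 2470 − 140 = 2330.
2·2330 − 1·162 = 4498.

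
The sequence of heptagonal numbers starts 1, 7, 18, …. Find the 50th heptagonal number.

6175

50·(5·50 − 3)/2 = 50·247/2 = 6175.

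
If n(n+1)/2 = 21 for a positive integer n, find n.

Set n(n+1)/2 = 21, giving n² + n − 42 = 0.
The discriminant is 1 + 8·21 = 169, and √169 = 13.
So n = (-1 + 13) / 2 = 12/2 = 6.
Check: 6·7/2 = 21. ✓

6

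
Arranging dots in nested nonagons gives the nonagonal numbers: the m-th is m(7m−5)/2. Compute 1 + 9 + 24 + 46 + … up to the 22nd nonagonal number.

12650

Σ i(7i−5)/2 = (7Σi² − 5Σi) / 2 over i = 1..22.
Σi = 253 and Σi² = 3795.
(7·3795 − 5·253) / 2 = 25300/2 = 12650.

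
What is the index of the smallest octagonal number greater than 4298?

39

Solve n(3n−2) > 4298 for integer n.
The largest n with value ≤ 4298 is 38 (since 4256 ≤ 4298 < 4485), so the first above is n = 39, value 4485.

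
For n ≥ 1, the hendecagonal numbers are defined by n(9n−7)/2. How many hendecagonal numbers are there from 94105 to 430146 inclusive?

165

The n-th hendecagonal number is n(9n−7)/2.
Smallest index with value ≥ 94105: n = 145 (giving 94105).
Largest index with value ≤ 430146: n = 309 (giving 428583).
Indices 145 through 309: 165 terms.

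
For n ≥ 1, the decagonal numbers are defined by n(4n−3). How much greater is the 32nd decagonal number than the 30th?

490

32·(4·32 − 3) = 4000 and 30·(4·30 − 3) = 3510.
Difference: 4000 − 3510 = 490.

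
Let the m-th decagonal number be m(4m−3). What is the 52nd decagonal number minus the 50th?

52·(4·52 − 3) = 10660 and 50·(4·50 − 3) = 9850.
Difference: 10660 − 9850 = 810.

810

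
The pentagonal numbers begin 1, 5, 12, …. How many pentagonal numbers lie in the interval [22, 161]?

The n-th pentagonal number is n(3n−1)/2.
Smallest index with value ≥ 22: n = 4 (giving 22).
Largest index with value ≤ 161: n = 10 (giving 145).
Indices 4 through 10: 7 terms.

7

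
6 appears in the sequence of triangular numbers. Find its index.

3

Set n(n+1)/2 = 6, giving n² + n − 12 = 0.
The discriminant is 1 + 8·6 = 49, and √49 = 7.
So n = (-1 + 7) / 2 = 6/2 = 3.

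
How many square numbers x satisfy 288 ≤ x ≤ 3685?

44

The n-th square number is n².
Smallest index with value ≥ 288: n = 17 (giving 289).
Largest index with value ≤ 3685: n = 60 (giving 3600).
Indices 17 through 60: 44 terms.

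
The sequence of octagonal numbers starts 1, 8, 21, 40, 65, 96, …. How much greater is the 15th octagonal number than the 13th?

164

15·(3·15 − 2) = 645 and 13·(3·13 − 2) = 481.
Difference: 645 − 481 = 164.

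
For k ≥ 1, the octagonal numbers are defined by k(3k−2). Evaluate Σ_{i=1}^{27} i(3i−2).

20034

Σ i(3i−2) = 3Σi² − 2Σi over i = 1..27.
Σi = 378 and Σi² = 6930.
3·6930 − 2·378 = 20034.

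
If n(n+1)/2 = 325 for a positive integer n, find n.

25

Set n(n+1)/2 = 325, giving n² + n − 650 = 0.
The discriminant is 1 + 8·325 = 2601, and √2601 = 51.
So n = (-1 + 51) / 2 = 50/2 = 25.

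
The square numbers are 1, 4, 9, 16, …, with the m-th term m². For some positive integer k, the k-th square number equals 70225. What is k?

We need n² = 70225, so n = √70225 = 265.

265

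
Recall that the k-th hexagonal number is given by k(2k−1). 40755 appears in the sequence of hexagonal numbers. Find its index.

143

Set n(2n−1) = 40755, giving 2n² − n − 40755 = 0.
The discriminant is 1 + 8·40755 = 326041, and √326041 = 571.
So n = (1 + 571) / 4 = 572/4 = 143.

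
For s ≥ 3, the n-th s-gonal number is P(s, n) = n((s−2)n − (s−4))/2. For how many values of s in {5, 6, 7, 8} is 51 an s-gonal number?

s = 5: P(5, 6) = 51. ✓
s = 6: P(6, 5) = 45 and P(6, 6) = 66; 51 is not s-gonal.
s = 7: P(7, 4) = 34 and P(7, 5) = 55; 51 is not s-gonal.
s = 8: P(8, 4) = 40 and P(8, 5) = 65; 51 is not s-gonal.
Hits: s ∈ {5} → 1.

1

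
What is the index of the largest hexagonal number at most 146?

8

Solve n(2n−1) ≤ 146 for integer n.
n = 8 gives 120 ≤ 146, while n = 9 gives 153 > 146; so the answer is index 8.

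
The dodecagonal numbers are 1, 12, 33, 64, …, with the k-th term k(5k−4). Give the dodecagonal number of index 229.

261289

The 229th dodecagonal number is n(5n−4) with n = 229.
229·(5·229 − 4) = 229·1141 = 261289.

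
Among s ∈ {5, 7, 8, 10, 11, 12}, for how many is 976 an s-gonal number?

s = 5: P(5, 25) = 925 and P(5, 26) = 1001; 976 is not s-gonal.
s = 7: P(7, 20) = 970 and P(7, 21) = 1071; 976 is not s-gonal.
s = 8: P(8, 18) = 936 and P(8, 19) = 1045; 976 is not s-gonal.
s = 10: P(10, 16) = 976. ✓
s = 11: P(11, 15) = 960 and P(11, 16) = 1096; 976 is not s-gonal.
s = 12: P(12, 14) = 924 and P(12, 15) = 1065; 976 is not s-gonal.
Hits: s ∈ {10} → 1.

1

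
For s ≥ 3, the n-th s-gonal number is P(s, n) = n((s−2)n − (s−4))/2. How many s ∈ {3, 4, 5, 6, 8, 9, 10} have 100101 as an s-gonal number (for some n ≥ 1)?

1

s = 3: P(3, 446) = 99681 and P(3, 447) = 100128; 100101 is not s-gonal.
s = 4: P(4, 316) = 99856 and P(4, 317) = 100489; 100101 is not s-gonal.
s = 5: P(5, 258) = 99717 and P(5, 259) = 100492; 100101 is not s-gonal.
s = 6: P(6, 223) = 99235 and P(6, 224) = 100128; 100101 is not s-gonal.
s = 8: P(8, 183) = 100101. ✓
s = 9: P(9, 169) = 99541 and P(9, 170) = 100725; 100101 is not s-gonal.
s = 10: P(10, 158) = 99382 and P(10, 159) = 100647; 100101 is not s-gonal.
Hits: s ∈ {8} → 1.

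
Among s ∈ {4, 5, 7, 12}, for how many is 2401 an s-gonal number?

1

s = 4: P(4, 49) = 2401. ✓
s = 5: P(5, 40) = 2380 and P(5, 41) = 2501; 2401 is not s-gonal.
s = 7: P(7, 31) = 2356 and P(7, 32) = 2512; 2401 is not s-gonal.
s = 12: P(12, 22) = 2332 and P(12, 23) = 2553; 2401 is not s-gonal.
Hits: s ∈ {4} → 1.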